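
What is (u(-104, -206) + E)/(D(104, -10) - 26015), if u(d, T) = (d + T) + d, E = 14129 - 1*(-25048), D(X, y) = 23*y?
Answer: -38763/26245 ≈ -1.4770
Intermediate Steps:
E = 39177 (E = 14129 + 25048 = 39177)
u(d, T) = T + 2*d (u(d, T) = (T + d) + d = T + 2*d)
(u(-104, -206) + E)/(D(104, -10) - 26015) = ((-206 + 2*(-104)) + 39177)/(23*(-10) - 26015) = ((-206 - 208) + 39177)/(-230 - 26015) = (-414 + 39177)/(-26245) = 38763*(-1/26245) = -38763/26245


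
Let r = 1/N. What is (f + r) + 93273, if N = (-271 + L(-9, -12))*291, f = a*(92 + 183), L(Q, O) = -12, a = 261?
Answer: 13592197943/82353 ≈ 1.6505e+5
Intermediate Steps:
f = 71775 (f = 261*(92 + 183) = 261*275 = 71775)
N = -82353 (N = (-271 - 12)*291 = -283*291 = -82353)
r = -1/82353 (r = 1/(-82353) = -1/82353 ≈ -1.2143e-5)
(f + r) + 93273 = (71775 - 1/82353) + 93273 = 5910886574/82353 + 93273 = 13592197943/82353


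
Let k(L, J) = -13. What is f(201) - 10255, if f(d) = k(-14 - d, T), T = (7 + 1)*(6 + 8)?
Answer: -10268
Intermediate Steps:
T = 112 (T = 8*14 = 112)
f(d) = -13
f(201) - 10255 = -13 - 10255 = -10268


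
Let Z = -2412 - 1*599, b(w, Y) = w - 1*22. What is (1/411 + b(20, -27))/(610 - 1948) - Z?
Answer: 1655803919/549918 ≈ 3011.0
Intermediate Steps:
b(w, Y) = -22 + w (b(w, Y) = w - 22 = -22 + w)
Z = -3011 (Z = -2412 - 599 = -3011)
(1/411 + b(20, -27))/(610 - 1948) - Z = (1/411 + (-22 + 20))/(610 - 1948) - 1*(-3011) = (1/411 - 2)/(-1338) + 3011 = -821/411*(-1/1338) + 3011 = 821/549918 + 3011 = 1655803919/549918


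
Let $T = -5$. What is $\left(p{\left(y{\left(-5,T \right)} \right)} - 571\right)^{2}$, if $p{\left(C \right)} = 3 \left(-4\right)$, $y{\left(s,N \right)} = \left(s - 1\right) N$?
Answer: $339889$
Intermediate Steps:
$y{\left(s,N \right)} = N \left(-1 + s\right)$ ($y{\left(s,N \right)} = \left(-1 + s\right) N = N \left(-1 + s\right)$)
$p{\left(C \right)} = -12$
$\left(p{\left(y{\left(-5,T \right)} \right)} - 571\right)^{2} = \left(-12 - 571\right)^{2} = \left(-583\right)^{2} = 339889$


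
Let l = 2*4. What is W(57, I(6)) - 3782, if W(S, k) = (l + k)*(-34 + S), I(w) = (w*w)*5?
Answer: 542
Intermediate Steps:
l = 8
I(w) = 5*w**2 (I(w) = w**2*5 = 5*w**2)
W(S, k) = (-34 + S)*(8 + k) (W(S, k) = (8 + k)*(-34 + S) = (-34 + S)*(8 + k))
W(57, I(6)) - 3782 = (-272 - 170*6**2 + 8*57 + 57*(5*6**2)) - 3782 = (-272 - 170*36 + 456 + 57*(5*36)) - 3782 = (-272 - 34*180 + 456 + 57*180) - 3782 = (-272 - 6120 + 456 + 10260) - 3782 = 4324 - 3782 = 542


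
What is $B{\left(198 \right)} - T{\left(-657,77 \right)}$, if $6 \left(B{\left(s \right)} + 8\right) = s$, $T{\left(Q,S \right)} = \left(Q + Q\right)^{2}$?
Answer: $-1726571$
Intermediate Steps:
$T{\left(Q,S \right)} = 4 Q^{2}$ ($T{\left(Q,S \right)} = \left(2 Q\right)^{2} = 4 Q^{2}$)
$B{\left(s \right)} = -8 + \frac{s}{6}$
$B{\left(198 \right)} - T{\left(-657,77 \right)} = \left(-8 + \frac{1}{6} \cdot 198\right) - 4 \left(-657\right)^{2} = \left(-8 + 33\right) - 4 \cdot 431649 = 25 - 1726596 = -1726571$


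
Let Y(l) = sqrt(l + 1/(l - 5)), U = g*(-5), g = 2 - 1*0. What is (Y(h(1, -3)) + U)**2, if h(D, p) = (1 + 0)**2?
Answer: (20 - sqrt(3))**2/4 ≈ 83.429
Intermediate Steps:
h(D, p) = 1 (h(D, p) = 1**2 = 1)
g = 2 (g = 2 + 0 = 2)
U = -10 (U = 2*(-5) = -10)
Y(l) = sqrt(l + 1/(-5 + l))
(Y(h(1, -3)) + U)**2 = (sqrt((1 + 1*(-5 + 1))/(-5 + 1)) - 10)**2 = (sqrt((1 + 1*(-4))/(-4)) - 10)**2 = (sqrt(-(1 - 4)/4) - 10)**2 = (sqrt(-1/4*(-3)) - 10)**2 = (sqrt(3/4) - 10)**2 = (sqrt(3)/2 - 10)**2 = (-10 + sqrt(3)/2)**2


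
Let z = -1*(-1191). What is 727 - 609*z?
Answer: -724592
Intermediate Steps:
z = 1191
727 - 609*z = 727 - 609*1191 = 727 - 725319 = -724592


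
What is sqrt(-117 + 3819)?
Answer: sqrt(3702) ≈ 60.844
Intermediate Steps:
sqrt(-117 + 3819) = sqrt(3702)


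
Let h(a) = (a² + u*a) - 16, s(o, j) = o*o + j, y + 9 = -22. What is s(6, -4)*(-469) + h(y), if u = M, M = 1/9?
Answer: -126598/9 ≈ -14066.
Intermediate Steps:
y = -31 (y = -9 - 22 = -31)
M = ⅑ ≈ 0.11111
u = ⅑ ≈ 0.11111
s(o, j) = j + o² (s(o, j) = o² + j = j + o²)
h(a) = -16 + a² + a/9 (h(a) = (a² + a/9) - 16 = -16 + a² + a/9)
s(6, -4)*(-469) + h(y) = (-4 + 6²)*(-469) + (-16 + (-31)² + (⅑)*(-31)) = (-4 + 36)*(-469) + (-16 + 961 - 31/9) = 32*(-469) + 8474/9 = -15008 + 8474/9 = -126598/9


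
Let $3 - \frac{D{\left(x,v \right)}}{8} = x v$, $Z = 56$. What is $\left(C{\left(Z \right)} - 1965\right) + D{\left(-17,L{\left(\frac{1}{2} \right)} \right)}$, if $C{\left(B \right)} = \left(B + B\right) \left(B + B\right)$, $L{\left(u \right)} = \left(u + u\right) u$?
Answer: $10671$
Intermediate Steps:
$L{\left(u \right)} = 2 u^{2}$ ($L{\left(u \right)} = 2 u u = 2 u^{2}$)
$C{\left(B \right)} = 4 B^{2}$ ($C{\left(B \right)} = 2 B 2 B = 4 B^{2}$)
$D{\left(x,v \right)} = 24 - 8 v x$ ($D{\left(x,v \right)} = 24 - 8 x v = 24 - 8 v x$)
$\left(C{\left(Z \right)} - 1965\right) + D{\left(-17,L{\left(\frac{1}{2} \right)} \right)} = \left(4 \cdot 56^{2} - 1965\right) - \left(-24 + 8 \cdot 2 \left(\frac{1}{2}\right)^{2} \left(-17\right)\right) = \left(4 \cdot 3136 - 1965\right) - \left(-24 + 8 \cdot \frac{2}{4} \left(-17\right)\right) = \left(12544 - 1965\right) - \left(-24 + 8 \cdot 2 \cdot \frac{1}{4} \left(-17\right)\right) = 10579 - \left(-24 + 4 \left(-17\right)\right) = 10579 + \left(24 + 68\right) = 10579 + 92 = 10671$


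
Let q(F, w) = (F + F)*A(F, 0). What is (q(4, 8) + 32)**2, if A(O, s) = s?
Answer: 1024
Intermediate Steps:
q(F, w) = 0 (q(F, w) = (F + F)*0 = (2*F)*0 = 0)
(q(4, 8) + 32)**2 = (0 + 32)**2 = 32**2 = 1024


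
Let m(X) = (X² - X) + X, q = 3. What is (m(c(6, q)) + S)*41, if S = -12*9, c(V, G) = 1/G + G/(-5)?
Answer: -995644/225 ≈ -4425.1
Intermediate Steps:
c(V, G) = 1/G - G/5 (c(V, G) = 1/G + G*(-⅕) = 1/G - G/5)
m(X) = X²
S = -108
(m(c(6, q)) + S)*41 = ((1/3 - ⅕*3)² - 108)*41 = ((⅓ - ⅗)² - 108)*41 = ((-4/15)² - 108)*41 = (16/225 - 108)*41 = -24284/225*41 = -995644/225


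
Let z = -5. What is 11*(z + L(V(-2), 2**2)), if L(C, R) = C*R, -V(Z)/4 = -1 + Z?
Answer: 473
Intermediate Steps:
V(Z) = 4 - 4*Z (V(Z) = -4*(-1 + Z) = 4 - 4*Z)
11*(z + L(V(-2), 2**2)) = 11*(-5 + (4 - 4*(-2))*2**2) = 11*(-5 + (4 + 8)*4) = 11*(-5 + 12*4) = 11*(-5 + 48) = 11*43 = 473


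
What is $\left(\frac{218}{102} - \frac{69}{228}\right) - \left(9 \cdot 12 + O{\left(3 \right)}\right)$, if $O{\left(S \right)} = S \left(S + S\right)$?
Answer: $- \frac{481265}{3876} \approx -124.17$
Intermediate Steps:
$O{\left(S \right)} = 2 S^{2}$ ($O{\left(S \right)} = S 2 S = 2 S^{2}$)
$\left(\frac{218}{102} - \frac{69}{228}\right) - \left(9 \cdot 12 + O{\left(3 \right)}\right) = \left(\frac{218}{102} - \frac{69}{228}\right) - \left(9 \cdot 12 + 2 \cdot 3^{2}\right) = \left(218 \cdot \frac{1}{102} - \frac{23}{76}\right) - \left(108 + 2 \cdot 9\right) = \left(\frac{109}{51} - \frac{23}{76}\right) - \left(108 + 18\right) = \frac{7111}{3876} - 126 = - \frac{481265}{3876}$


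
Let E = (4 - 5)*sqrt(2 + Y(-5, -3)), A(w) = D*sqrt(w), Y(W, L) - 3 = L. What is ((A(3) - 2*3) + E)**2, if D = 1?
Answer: (6 + sqrt(2) - sqrt(3))**2 ≈ 32.287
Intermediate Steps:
Y(W, L) = 3 + L
A(w) = sqrt(w) (A(w) = 1*sqrt(w) = sqrt(w))
E = -sqrt(2) (E = (4 - 5)*sqrt(2 + (3 - 3)) = -sqrt(2 + 0) = -sqrt(2) ≈ -1.4142)
((A(3) - 2*3) + E)**2 = ((sqrt(3) - 2*3) - sqrt(2))**2 = ((sqrt(3) - 6) - sqrt(2))**2 = ((-6 + sqrt(3)) - sqrt(2))**2 = (-6 + sqrt(3) - sqrt(2))**2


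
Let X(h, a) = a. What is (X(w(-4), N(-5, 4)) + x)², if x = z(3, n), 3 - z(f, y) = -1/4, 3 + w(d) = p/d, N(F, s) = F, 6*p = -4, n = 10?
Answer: 49/16 ≈ 3.0625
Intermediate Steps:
p = -⅔ (p = (⅙)*(-4) = -⅔ ≈ -0.66667)
w(d) = -3 - 2/(3*d)
z(f, y) = 13/4 (z(f, y) = 3 - (-1)/4 = 3 - 1*(-¼) = 3 + ¼ = 13/4)
x = 13/4 ≈ 3.2500
(X(w(-4), N(-5, 4)) + x)² = (-5 + 13/4)² = (-7/4)² = 49/16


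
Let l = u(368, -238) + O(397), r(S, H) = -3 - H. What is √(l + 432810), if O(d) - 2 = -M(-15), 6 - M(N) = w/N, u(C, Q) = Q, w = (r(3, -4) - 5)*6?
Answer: 4*√675890/5 ≈ 657.70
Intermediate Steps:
w = -24 (w = ((-3 - 1*(-4)) - 5)*6 = ((-3 + 4) - 5)*6 = (1 - 5)*6 = -4*6 = -24)
M(N) = 6 + 24/N (M(N) = 6 - (-24)/N = 6 + 24/N)
O(d) = -12/5 (O(d) = 2 - (6 + 24/(-15)) = 2 - (6 + 24*(-1/15)) = 2 - (6 - 8/5) = 2 - 1*22/5 = 2 - 22/5 = -12/5)
l = -1202/5 (l = -238 - 12/5 = -1202/5 ≈ -240.40)
√(l + 432810) = √(-1202/5 + 432810) = √(2162848/5) = 4*√675890/5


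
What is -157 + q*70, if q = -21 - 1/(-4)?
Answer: -3219/2 ≈ -1609.5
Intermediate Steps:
q = -83/4 (q = -21 - 1*(-¼) = -21 + ¼ = -83/4 ≈ -20.750)
-157 + q*70 = -157 - 83/4*70 = -157 - 2905/2 = -3219/2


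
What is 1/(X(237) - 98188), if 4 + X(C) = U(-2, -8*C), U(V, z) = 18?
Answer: -1/98174 ≈ -1.0186e-5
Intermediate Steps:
X(C) = 14 (X(C) = -4 + 18 = 14)
1/(X(237) - 98188) = 1/(14 - 98188) = 1/(-98174) = -1/98174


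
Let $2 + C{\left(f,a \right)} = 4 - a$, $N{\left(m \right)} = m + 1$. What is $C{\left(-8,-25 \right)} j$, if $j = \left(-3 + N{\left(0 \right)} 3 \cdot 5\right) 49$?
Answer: $15876$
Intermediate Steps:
$N{\left(m \right)} = 1 + m$
$C{\left(f,a \right)} = 2 - a$ ($C{\left(f,a \right)} = -2 - \left(-4 + a\right) = 2 - a$)
$j = 588$ ($j = \left(-3 + \left(1 + 0\right) 3 \cdot 5\right) 49 = \left(-3 + 1 \cdot 3 \cdot 5\right) 49 = \left(-3 + 3 \cdot 5\right) 49 = \left(-3 + 15\right) 49 = 12 \cdot 49 = 588$)
$C{\left(-8,-25 \right)} j = \left(2 - -25\right) 588 = \left(2 + 25\right) 588 = 27 \cdot 588 = 15876$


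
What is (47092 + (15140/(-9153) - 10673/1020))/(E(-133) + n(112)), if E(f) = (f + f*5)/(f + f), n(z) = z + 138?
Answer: 146513534917/787341060 ≈ 186.09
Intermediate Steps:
n(z) = 138 + z
E(f) = 3 (E(f) = (f + 5*f)/((2*f)) = (6*f)*(1/(2*f)) = 3)
(47092 + (15140/(-9153) - 10673/1020))/(E(-133) + n(112)) = (47092 + (15140/(-9153) - 10673/1020))/(3 + (138 + 112)) = (47092 + (15140*(-1/9153) - 10673*1/1020))/(3 + 250) = (47092 + (-15140/9153 - 10673/1020))/253 = (47092 - 37710923/3112020)*(1/253) = (146513534917/3112020)*(1/253) = 146513534917/787341060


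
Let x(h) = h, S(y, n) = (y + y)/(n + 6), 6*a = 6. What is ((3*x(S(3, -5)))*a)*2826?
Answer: 50868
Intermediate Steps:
a = 1 (a = (1/6)*6 = 1)
S(y, n) = 2*y/(6 + n) (S(y, n) = (2*y)/(6 + n) = 2*y/(6 + n))
((3*x(S(3, -5)))*a)*2826 = ((3*(2*3/(6 - 5)))*1)*2826 = ((3*(2*3/1))*1)*2826 = ((3*(2*3*1))*1)*2826 = ((3*6)*1)*2826 = (18*1)*2826 = 18*2826 = 50868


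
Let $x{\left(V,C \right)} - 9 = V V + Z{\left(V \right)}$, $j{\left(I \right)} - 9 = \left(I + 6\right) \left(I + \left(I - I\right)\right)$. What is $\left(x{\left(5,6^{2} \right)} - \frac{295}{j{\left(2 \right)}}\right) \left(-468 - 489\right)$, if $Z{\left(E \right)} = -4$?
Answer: $- \frac{87087}{5} \approx -17417.0$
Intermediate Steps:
$j{\left(I \right)} = 9 + I \left(6 + I\right)$ ($j{\left(I \right)} = 9 + \left(I + 6\right) \left(I + \left(I - I\right)\right) = 9 + \left(6 + I\right) \left(I + 0\right) = 9 + \left(6 + I\right) I = 9 + I \left(6 + I\right)$)
$x{\left(V,C \right)} = 5 + V^{2}$ ($x{\left(V,C \right)} = 9 + \left(V V - 4\right) = 9 + \left(V^{2} - 4\right) = 9 + \left(-4 + V^{2}\right) = 5 + V^{2}$)
$\left(x{\left(5,6^{2} \right)} - \frac{295}{j{\left(2 \right)}}\right) \left(-468 - 489\right) = \left(\left(5 + 5^{2}\right) - \frac{295}{9 + 2^{2} + 6 \cdot 2}\right) \left(-468 - 489\right) = \left(\left(5 + 25\right) - \frac{295}{9 + 4 + 12}\right) \left(-957\right) = \left(30 - \frac{295}{25}\right) \left(-957\right) = \left(30 - \frac{59}{5}\right) \left(-957\right) = \frac{91}{5} \left(-957\right) = - \frac{87087}{5}$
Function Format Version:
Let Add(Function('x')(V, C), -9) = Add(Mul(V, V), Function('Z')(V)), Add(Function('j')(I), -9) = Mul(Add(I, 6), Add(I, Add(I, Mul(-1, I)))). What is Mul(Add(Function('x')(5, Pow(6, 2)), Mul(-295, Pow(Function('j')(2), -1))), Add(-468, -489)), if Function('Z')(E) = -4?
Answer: Rational(-87087, 5) ≈ -17417.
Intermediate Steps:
Function('j')(I) = Add(9, Mul(I, Add(6, I))) (Function('j')(I) = Add(9, Mul(Add(I, 6), Add(I, Add(I, Mul(-1, I))))) = Add(9, Mul(Add(6, I), Add(I, 0))) = Add(9, Mul(Add(6, I), I)) = Add(9, Mul(I, Add(6, I))))
Function('x')(V, C) = Add(5, Pow(V, 2)) (Function('x')(V, C) = Add(9, Add(Mul(V, V), -4)) = Add(9, Add(Pow(V, 2), -4)) = Add(9, Add(-4, Pow(V, 2))) = Add(5, Pow(V, 2)))
Mul(Add(Function('x')(5, Pow(6, 2)), Mul(-295, Pow(Function('j')(2), -1))), Add(-468, -489)) = Mul(Add(Add(5, Pow(5, 2)), Mul(-295, Pow(Add(9, Pow(2, 2), Mul(6, 2)), -1))), Add(-468, -489)) = Mul(Add(Add(5, 25), Mul(-295, Pow(Add(9, 4, 12), -1))), -957) = Mul(Add(30, Mul(-295, Pow(25, -1))), -957) = Mul(Add(30, Mul(-295, Rational(1, 25))), -957) = Mul(Add(30, Rational(-59, 5)), -957) = Mul(Rational(91, 5), -957) = Rational(-87087, 5)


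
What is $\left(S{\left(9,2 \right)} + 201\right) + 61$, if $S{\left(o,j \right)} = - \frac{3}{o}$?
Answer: $\frac{785}{3} \approx 261.67$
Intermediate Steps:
$\left(S{\left(9,2 \right)} + 201\right) + 61 = \left(- \frac{3}{9} + 201\right) + 61 = \left(\left(-3\right) \frac{1}{9} + 201\right) + 61 = \left(- \frac{1}{3} + 201\right) + 61 = \frac{602}{3} + 61 = \frac{785}{3}$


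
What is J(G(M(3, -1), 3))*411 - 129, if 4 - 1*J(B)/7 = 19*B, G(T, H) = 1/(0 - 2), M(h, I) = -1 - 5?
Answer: 77421/2 ≈ 38711.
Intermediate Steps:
M(h, I) = -6
G(T, H) = -1/2 (G(T, H) = 1/(-2) = -1/2)
J(B) = 28 - 133*B
J(G(M(3, -1), 3))*411 - 129 = (28 - 133*(-1/2))*411 - 129 = (28 + 133/2)*411 - 129 = (189/2)*411 - 129 = 77679/2 - 129 = 77421/2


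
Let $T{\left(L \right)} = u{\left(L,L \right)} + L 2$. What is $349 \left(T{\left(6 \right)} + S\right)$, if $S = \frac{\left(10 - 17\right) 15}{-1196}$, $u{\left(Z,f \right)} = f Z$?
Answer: $\frac{20072037}{1196} \approx 16783.0$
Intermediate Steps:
$u{\left(Z,f \right)} = Z f$
$T{\left(L \right)} = L^{2} + 2 L$ ($T{\left(L \right)} = L L + L 2 = L^{2} + 2 L$)
$S = \frac{105}{1196}$ ($S = \left(-7\right) 15 \left(- \frac{1}{1196}\right) = \left(-105\right) \left(- \frac{1}{1196}\right) = \frac{105}{1196} \approx 0.087793$)
$349 \left(T{\left(6 \right)} + S\right) = 349 \left(6 \left(2 + 6\right) + \frac{105}{1196}\right) = 349 \left(6 \cdot 8 + \frac{105}{1196}\right) = 349 \left(48 + \frac{105}{1196}\right) = 349 \cdot \frac{57513}{1196} = \frac{20072037}{1196}$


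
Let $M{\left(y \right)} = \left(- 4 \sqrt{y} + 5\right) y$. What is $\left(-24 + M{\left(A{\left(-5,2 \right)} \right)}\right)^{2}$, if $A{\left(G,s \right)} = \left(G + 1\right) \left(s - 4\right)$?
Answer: $8448 - 2048 \sqrt{2} \approx 5551.7$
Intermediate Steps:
$A{\left(G,s \right)} = \left(1 + G\right) \left(-4 + s\right)$
$M{\left(y \right)} = y \left(5 - 4 \sqrt{y}\right)$ ($M{\left(y \right)} = \left(5 - 4 \sqrt{y}\right) y = y \left(5 - 4 \sqrt{y}\right)$)
$\left(-24 + M{\left(A{\left(-5,2 \right)} \right)}\right)^{2} = \left(-24 + \left(- 4 \left(-4 + 2 - -20 - 10\right)^{\frac{3}{2}} + 5 \left(-4 + 2 - -20 - 10\right)\right)\right)^{2} = \left(-24 + \left(- 4 \left(-4 + 2 + 20 - 10\right)^{\frac{3}{2}} + 5 \left(-4 + 2 + 20 - 10\right)\right)\right)^{2} = \left(-24 + \left(- 4 \cdot 8^{\frac{3}{2}} + 5 \cdot 8\right)\right)^{2} = \left(-24 + \left(- 4 \cdot 16 \sqrt{2} + 40\right)\right)^{2} = \left(-24 + \left(- 64 \sqrt{2} + 40\right)\right)^{2} = \left(-24 + \left(40 - 64 \sqrt{2}\right)\right)^{2} = \left(16 - 64 \sqrt{2}\right)^{2}$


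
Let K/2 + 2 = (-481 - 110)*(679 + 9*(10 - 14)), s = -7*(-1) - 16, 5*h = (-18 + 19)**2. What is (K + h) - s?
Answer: -3800104/5 ≈ -7.6002e+5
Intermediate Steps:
h = 1/5 (h = (-18 + 19)**2/5 = (1/5)*1**2 = (1/5)*1 = 1/5 ≈ 0.20000)
s = -9 (s = 7 - 16 = -9)
K = -760030 (K = -4 + 2*((-481 - 110)*(679 + 9*(10 - 14))) = -4 + 2*(-591*(679 + 9*(-4))) = -4 + 2*(-591*(679 - 36)) = -4 + 2*(-591*643) = -4 + 2*(-380013) = -4 - 760026 = -760030)
(K + h) - s = (-760030 + 1/5) - 1*(-9) = -3800149/5 + 9 = -3800104/5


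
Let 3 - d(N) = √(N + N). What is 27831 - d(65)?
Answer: 27828 + √130 ≈ 27839.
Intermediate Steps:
d(N) = 3 - √2*√N (d(N) = 3 - √(N + N) = 3 - √(2*N) = 3 - √2*√N)
27831 - d(65) = 27831 - (3 - √2*√65) = 27831 - (3 - √130) = 27831 + (-3 + √130) = 27828 + √130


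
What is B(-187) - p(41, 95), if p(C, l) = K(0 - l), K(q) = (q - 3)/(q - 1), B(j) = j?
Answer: -9025/48 ≈ -188.02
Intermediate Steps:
K(q) = (-3 + q)/(-1 + q)
p(C, l) = (-3 - l)/(-1 - l) (p(C, l) = (-3 + (0 - l))/(-1 + (0 - l)) = (-3 - l)/(-1 - l))
B(-187) - p(41, 95) = -187 - (3 + 95)/(1 + 95) = -187 - 98/96 = -187 - 1*49/48 = -187 - 49/48 = -9025/48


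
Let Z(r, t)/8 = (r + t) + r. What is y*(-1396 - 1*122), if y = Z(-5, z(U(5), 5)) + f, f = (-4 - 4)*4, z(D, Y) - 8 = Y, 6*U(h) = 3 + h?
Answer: 12144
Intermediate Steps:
U(h) = 1/2 + h/6 (U(h) = (3 + h)/6 = 1/2 + h/6)
z(D, Y) = 8 + Y
f = -32 (f = -8*4 = -32)
Z(r, t) = 8*t + 16*r (Z(r, t) = 8*((r + t) + r) = 8*(t + 2*r) = 8*t + 16*r)
y = -8 (y = (8*(8 + 5) + 16*(-5)) - 32 = (8*13 - 80) - 32 = (104 - 80) - 32 = 24 - 32 = -8)
y*(-1396 - 1*122) = -8*(-1396 - 1*122) = -8*(-1396 - 122) = -8*(-1518) = 12144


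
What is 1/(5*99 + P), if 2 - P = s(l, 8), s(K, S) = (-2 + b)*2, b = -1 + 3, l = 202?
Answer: 1/497 ≈ 0.0020121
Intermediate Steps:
b = 2
s(K, S) = 0 (s(K, S) = (-2 + 2)*2 = 0*2 = 0)
P = 2 (P = 2 - 1*0 = 2 + 0 = 2)
1/(5*99 + P) = 1/(5*99 + 2) = 1/(495 + 2) = 1/497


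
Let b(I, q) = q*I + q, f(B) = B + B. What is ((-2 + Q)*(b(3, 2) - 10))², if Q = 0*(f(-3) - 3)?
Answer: 16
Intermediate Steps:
f(B) = 2*B
b(I, q) = q + I*q (b(I, q) = I*q + q = q + I*q)
Q = 0 (Q = 0*(2*(-3) - 3) = 0*(-6 - 3) = 0*(-9) = 0)
((-2 + Q)*(b(3, 2) - 10))² = ((-2 + 0)*(2*(1 + 3) - 10))² = (-2*(2*4 - 10))² = (-2*(8 - 10))² = (-2*(-2))² = 4² = 16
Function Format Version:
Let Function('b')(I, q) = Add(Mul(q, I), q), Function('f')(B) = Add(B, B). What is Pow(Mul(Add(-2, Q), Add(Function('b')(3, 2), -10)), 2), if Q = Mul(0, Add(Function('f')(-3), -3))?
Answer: 16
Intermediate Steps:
Function('f')(B) = Mul(2, B)
Function('b')(I, q) = Add(q, Mul(I, q)) (Function('b')(I, q) = Add(Mul(I, q), q) = Add(q, Mul(I, q)))
Q = 0 (Q = Mul(0, Add(Mul(2, -3), -3)) = Mul(0, Add(-6, -3)) = Mul(0, -9) = 0)
Pow(Mul(Add(-2, Q), Add(Function('b')(3, 2), -10)), 2) = Pow(Mul(Add(-2, 0), Add(Mul(2, Add(1, 3)), -10)), 2) = Pow(Mul(-2, Add(Mul(2, 4), -10)), 2) = Pow(Mul(-2, Add(8, -10)), 2) = Pow(Mul(-2, -2), 2) = Pow(4, 2) = 16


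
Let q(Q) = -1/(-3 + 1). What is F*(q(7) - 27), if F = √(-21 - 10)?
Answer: -53*I*√31/2 ≈ -147.55*I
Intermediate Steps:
F = I*√31 (F = √(-31) = I*√31 ≈ 5.5678*I)
q(Q) = ½ (q(Q) = -1/(-2) = -1*(-½) = ½)
F*(q(7) - 27) = (I*√31)*(½ - 27) = (I*√31)*(-53/2) = -53*I*√31/2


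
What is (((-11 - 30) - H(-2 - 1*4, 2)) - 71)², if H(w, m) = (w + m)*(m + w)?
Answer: 16384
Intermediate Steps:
H(w, m) = (m + w)² (H(w, m) = (m + w)*(m + w) = (m + w)²)
(((-11 - 30) - H(-2 - 1*4, 2)) - 71)² = (((-11 - 30) - (2 + (-2 - 1*4))²) - 71)² = ((-41 - (2 + (-2 - 4))²) - 71)² = ((-41 - (2 - 6)²) - 71)² = ((-41 - 1*(-4)²) - 71)² = ((-41 - 1*16) - 71)² = ((-41 - 16) - 71)² = (-57 - 71)² = (-128)² = 16384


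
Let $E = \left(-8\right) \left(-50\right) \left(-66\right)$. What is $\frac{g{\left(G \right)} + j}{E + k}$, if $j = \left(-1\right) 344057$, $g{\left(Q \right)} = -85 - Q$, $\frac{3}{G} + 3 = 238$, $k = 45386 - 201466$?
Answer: $\frac{80873373}{42882800} \approx 1.8859$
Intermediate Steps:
$k = -156080$ ($k = 45386 - 201466 = -156080$)
$G = \frac{3}{235}$ ($G = \frac{3}{-3 + 238} = \frac{3}{235} \approx 0.012766$)
$E = -26400$ ($E = 400 \left(-66\right) = -26400$)
$j = -344057$
$\frac{g{\left(G \right)} + j}{E + k} = \frac{\left(-85 - \frac{3}{235}\right) - 344057}{-26400 - 156080} = \frac{\left(-85 - \frac{3}{235}\right) - 344057}{-182480} = \left(- \frac{19978}{235} - 344057\right) \left(- \frac{1}{182480}\right) = \left(- \frac{80873373}{235}\right) \left(- \frac{1}{182480}\right) = \frac{80873373}{42882800}$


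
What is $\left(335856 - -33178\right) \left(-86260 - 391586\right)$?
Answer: $-176341420764$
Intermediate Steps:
$\left(335856 - -33178\right) \left(-86260 - 391586\right) = \left(335856 + \left(-39196 + 72374\right)\right) \left(-477846\right) = \left(335856 + 33178\right) \left(-477846\right) = 369034 \left(-477846\right) = -176341420764$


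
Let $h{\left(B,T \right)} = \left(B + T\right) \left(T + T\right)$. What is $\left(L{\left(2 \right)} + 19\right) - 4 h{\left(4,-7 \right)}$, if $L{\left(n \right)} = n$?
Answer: $-147$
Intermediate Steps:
$h{\left(B,T \right)} = 2 T \left(B + T\right)$ ($h{\left(B,T \right)} = \left(B + T\right) 2 T = 2 T \left(B + T\right)$)
$\left(L{\left(2 \right)} + 19\right) - 4 h{\left(4,-7 \right)} = \left(2 + 19\right) - 4 \cdot 2 \left(-7\right) \left(4 - 7\right) = 21 - 4 \cdot 2 \left(-7\right) \left(-3\right) = 21 - 168 = -147$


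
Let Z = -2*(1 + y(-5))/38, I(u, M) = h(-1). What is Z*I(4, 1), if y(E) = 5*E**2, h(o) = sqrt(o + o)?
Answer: -126*I*sqrt(2)/19 ≈ -9.3785*I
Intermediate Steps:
h(o) = sqrt(2)*sqrt(o) (h(o) = sqrt(2*o) = sqrt(2)*sqrt(o))
I(u, M) = I*sqrt(2) (I(u, M) = sqrt(2)*sqrt(-1) = sqrt(2)*I = I*sqrt(2))
Z = -126/19 (Z = -2*(1 + 5*(-5)**2)/38 = -2*(1 + 5*25)*(1/38) = -2*(1 + 125)*(1/38) = -2*126*(1/38) = -252*1/38 = -126/19 ≈ -6.6316)
Z*I(4, 1) = -126*I*sqrt(2)/19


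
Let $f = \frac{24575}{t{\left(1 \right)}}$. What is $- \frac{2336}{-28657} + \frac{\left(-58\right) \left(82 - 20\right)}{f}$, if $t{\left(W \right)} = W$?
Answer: $- \frac{45643372}{704245775} \approx -0.064812$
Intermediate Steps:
$f = 24575$ ($f = \frac{24575}{1} = 24575 \cdot 1 = 24575$)
$- \frac{2336}{-28657} + \frac{\left(-58\right) \left(82 - 20\right)}{f} = - \frac{2336}{-28657} + \frac{\left(-58\right) \left(82 - 20\right)}{24575} = \left(-2336\right) \left(- \frac{1}{28657}\right) + \left(-58\right) 62 \cdot \frac{1}{24575} = \frac{2336}{28657} - \frac{3596}{24575} = - \frac{45643372}{704245775}$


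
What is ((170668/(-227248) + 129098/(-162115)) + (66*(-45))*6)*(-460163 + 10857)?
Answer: 36874055965198030293/4605038690 ≈ 8.0073e+9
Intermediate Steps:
((170668/(-227248) + 129098/(-162115)) + (66*(-45))*6)*(-460163 + 10857) = ((170668*(-1/227248) + 129098*(-1/162115)) - 2970*6)*(-449306) = ((-42667/56812 - 129098/162115) - 17820)*(-449306) = (-14251276281/9210077380 - 17820)*(-449306) = -164137830187881/9210077380*(-449306) = 36874055965198030293/4605038690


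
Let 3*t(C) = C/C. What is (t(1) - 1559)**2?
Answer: 21864976/9 ≈ 2.4294e+6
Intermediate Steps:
t(C) = 1/3 (t(C) = (C/C)/3 = (1/3)*1 = 1/3)
(t(1) - 1559)**2 = (1/3 - 1559)**2 = (-4676/3)**2 = 21864976/9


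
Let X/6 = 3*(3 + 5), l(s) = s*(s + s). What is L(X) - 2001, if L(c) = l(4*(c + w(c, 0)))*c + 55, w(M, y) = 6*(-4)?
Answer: 66353254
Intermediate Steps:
w(M, y) = -24
l(s) = 2*s² (l(s) = s*(2*s) = 2*s²)
X = 144 (X = 6*(3*(3 + 5)) = 6*(3*8) = 6*24 = 144)
L(c) = 55 + 2*c*(-96 + 4*c)² (L(c) = (2*(4*(c - 24))²)*c + 55 = (2*(4*(-24 + c))²)*c + 55 = (2*(-96 + 4*c)²)*c + 55 = 2*c*(-96 + 4*c)² + 55 = 55 + 2*c*(-96 + 4*c)²)
L(X) - 2001 = (55 + 32*144*(-24 + 144)²) - 2001 = (55 + 32*144*120²) - 2001 = (55 + 32*144*14400) - 2001 = (55 + 66355200) - 2001 = 66355255 - 2001 = 66353254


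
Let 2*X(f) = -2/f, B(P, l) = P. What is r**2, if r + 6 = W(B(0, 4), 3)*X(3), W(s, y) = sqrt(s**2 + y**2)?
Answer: 49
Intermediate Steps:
X(f) = -1/f (X(f) = (-2/f)/2 = -1/f)
r = -7 (r = -6 + sqrt(0**2 + 3**2)*(-1/3) = -6 + sqrt(0 + 9)*(-1*1/3) = -6 + sqrt(9)*(-1/3) = -6 + 3*(-1/3) = -6 - 1 = -7)
r**2 = (-7)**2 = 49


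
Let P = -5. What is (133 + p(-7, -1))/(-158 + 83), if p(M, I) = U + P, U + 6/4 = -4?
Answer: -49/30 ≈ -1.6333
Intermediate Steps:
U = -11/2 (U = -3/2 - 4 = -11/2 ≈ -5.5000)
p(M, I) = -21/2 (p(M, I) = -11/2 - 5 = -21/2)
(133 + p(-7, -1))/(-158 + 83) = (133 - 21/2)/(-158 + 83) = (245/2)/(-75) = (245/2)*(-1/75) = -49/30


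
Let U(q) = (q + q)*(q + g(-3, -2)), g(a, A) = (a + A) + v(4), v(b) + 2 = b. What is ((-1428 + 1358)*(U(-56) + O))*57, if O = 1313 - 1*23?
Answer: -31513020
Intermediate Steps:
v(b) = -2 + b
g(a, A) = 2 + A + a (g(a, A) = (a + A) + (-2 + 4) = (A + a) + 2 = 2 + A + a)
O = 1290 (O = 1313 - 23 = 1290)
U(q) = 2*q*(-3 + q) (U(q) = (q + q)*(q + (2 - 2 - 3)) = (2*q)*(q - 3) = (2*q)*(-3 + q) = 2*q*(-3 + q))
((-1428 + 1358)*(U(-56) + O))*57 = ((-1428 + 1358)*(2*(-56)*(-3 - 56) + 1290))*57 = -70*(2*(-56)*(-59) + 1290)*57 = -70*(6608 + 1290)*57 = -70*7898*57 = -552860*57 = -31513020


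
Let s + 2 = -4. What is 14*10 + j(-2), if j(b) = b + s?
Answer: 132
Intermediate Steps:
s = -6 (s = -2 - 4 = -6)
j(b) = -6 + b (j(b) = b - 6 = -6 + b)
14*10 + j(-2) = 14*10 + (-6 - 2) = 140 - 8 = 132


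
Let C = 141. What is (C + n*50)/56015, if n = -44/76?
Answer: 2129/1064285 ≈ 0.0020004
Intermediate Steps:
n = -11/19 (n = -44*1/76 = -11/19 ≈ -0.57895)
(C + n*50)/56015 = (141 - 11/19*50)/56015 = (141 - 550/19)*(1/56015) = (2129/19)*(1/56015) = 2129/1064285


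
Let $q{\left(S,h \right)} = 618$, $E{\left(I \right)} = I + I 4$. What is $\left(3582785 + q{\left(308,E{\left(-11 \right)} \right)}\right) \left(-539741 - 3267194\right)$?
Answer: $-13641782299805$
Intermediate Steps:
$E{\left(I \right)} = 5 I$ ($E{\left(I \right)} = I + 4 I = 5 I$)
$\left(3582785 + q{\left(308,E{\left(-11 \right)} \right)}\right) \left(-539741 - 3267194\right) = \left(3582785 + 618\right) \left(-539741 - 3267194\right) = 3583403 \left(-3806935\right) = -13641782299805$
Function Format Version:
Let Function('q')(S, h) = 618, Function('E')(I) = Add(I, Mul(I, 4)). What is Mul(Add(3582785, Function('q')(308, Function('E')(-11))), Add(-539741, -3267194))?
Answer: -13641782299805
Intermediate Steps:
Function('E')(I) = Mul(5, I) (Function('E')(I) = Add(I, Mul(4, I)) = Mul(5, I))
Mul(Add(3582785, Function('q')(308, Function('E')(-11))), Add(-539741, -3267194)) = Mul(Add(3582785, 618), Add(-539741, -3267194)) = Mul(3583403, -3806935) = -13641782299805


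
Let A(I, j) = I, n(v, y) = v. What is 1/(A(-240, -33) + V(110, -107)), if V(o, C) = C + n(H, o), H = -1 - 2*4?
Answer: -1/356 ≈ -0.0028090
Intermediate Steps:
H = -9 (H = -1 - 8 = -9)
V(o, C) = -9 + C (V(o, C) = C - 9 = -9 + C)
1/(A(-240, -33) + V(110, -107)) = 1/(-240 + (-9 - 107)) = 1/(-240 - 116) = 1/(-356) = -1/356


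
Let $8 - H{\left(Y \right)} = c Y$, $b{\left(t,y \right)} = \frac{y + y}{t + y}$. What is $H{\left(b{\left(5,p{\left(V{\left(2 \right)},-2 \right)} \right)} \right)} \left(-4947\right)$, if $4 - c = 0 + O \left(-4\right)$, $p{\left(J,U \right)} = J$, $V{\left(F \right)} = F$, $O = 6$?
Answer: $39576$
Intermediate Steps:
$c = 28$ ($c = 4 - \left(0 + 6 \left(-4\right)\right) = 4 - \left(0 - 24\right) = 4 - -24 = 4 + 24 = 28$)
$b{\left(t,y \right)} = \frac{2 y}{t + y}$
$H{\left(Y \right)} = 8 - 28 Y$
$H{\left(b{\left(5,p{\left(V{\left(2 \right)},-2 \right)} \right)} \right)} \left(-4947\right) = \left(8 - 28 \cdot 2 \cdot 2 \frac{1}{5 + 2}\right) \left(-4947\right) = \left(8 - 28 \cdot 2 \cdot 2 \cdot \frac{1}{7}\right) \left(-4947\right) = \left(8 - 16\right) \left(-4947\right) = \left(-8\right) \left(-4947\right) = 39576$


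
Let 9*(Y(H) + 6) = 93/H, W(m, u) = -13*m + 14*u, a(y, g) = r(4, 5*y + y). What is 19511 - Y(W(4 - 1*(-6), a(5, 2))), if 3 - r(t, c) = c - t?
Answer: 26465083/1356 ≈ 19517.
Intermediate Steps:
r(t, c) = 3 + t - c (r(t, c) = 3 - (c - t) = 3 + (t - c) = 3 + t - c)
a(y, g) = 7 - 6*y (a(y, g) = 3 + 4 - (5*y + y) = 3 + 4 - 6*y = 7 - 6*y)
Y(H) = -6 + 31/(3*H) (Y(H) = -6 + (93/H)/9 = -6 + 31/(3*H))
19511 - Y(W(4 - 1*(-6), a(5, 2))) = 19511 - (-6 + 31/(3*(-13*(4 - 1*(-6)) + 14*(7 - 6*5)))) = 19511 - (-6 + 31/(3*(-13*(4 + 6) + 14*(7 - 30)))) = 19511 - (-6 + 31/(3*(-13*10 + 14*(-23)))) = 19511 - (-6 + 31/(3*(-130 - 322))) = 19511 - (-6 + (31/3)/(-452)) = 19511 - (-6 + (31/3)*(-1/452)) = 19511 - (-6 - 31/1356) = 19511 - 1*(-8167/1356) = 19511 + 8167/1356 = 26465083/1356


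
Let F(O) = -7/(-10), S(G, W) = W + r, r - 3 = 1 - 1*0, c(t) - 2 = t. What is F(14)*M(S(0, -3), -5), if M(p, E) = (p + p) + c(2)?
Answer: 21/5 ≈ 4.2000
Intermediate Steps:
c(t) = 2 + t
r = 4 (r = 3 + (1 - 1*0) = 3 + (1 + 0) = 3 + 1 = 4)
S(G, W) = 4 + W (S(G, W) = W + 4 = 4 + W)
M(p, E) = 4 + 2*p (M(p, E) = (p + p) + (2 + 2) = 2*p + 4 = 4 + 2*p)
F(O) = 7/10 (F(O) = -7*(-⅒) = 7/10)
F(14)*M(S(0, -3), -5) = 7*(4 + 2*(4 - 3))/10 = 7*(4 + 2*1)/10 = 7*(4 + 2)/10 = (7/10)*6 = 21/5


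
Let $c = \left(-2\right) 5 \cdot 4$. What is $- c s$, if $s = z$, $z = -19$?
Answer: $-760$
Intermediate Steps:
$c = -40$ ($c = \left(-10\right) 4 = -40$)
$s = -19$
$- c s = \left(-1\right) \left(-40\right) \left(-19\right) = 40 \left(-19\right) = -760$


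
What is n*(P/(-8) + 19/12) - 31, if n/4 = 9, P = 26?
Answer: -91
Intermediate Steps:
n = 36 (n = 4*9 = 36)
n*(P/(-8) + 19/12) - 31 = 36*(26/(-8) + 19/12) - 31 = 36*(26*(-1/8) + 19*(1/12)) - 31 = 36*(-13/4 + 19/12) - 31 = 36*(-5/3) - 31 = -60 - 31 = -91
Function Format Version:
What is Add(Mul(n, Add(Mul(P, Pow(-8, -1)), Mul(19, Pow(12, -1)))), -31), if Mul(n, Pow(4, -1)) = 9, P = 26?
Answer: -91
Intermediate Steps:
n = 36 (n = Mul(4, 9) = 36)
Add(Mul(n, Add(Mul(P, Pow(-8, -1)), Mul(19, Pow(12, -1)))), -31) = Add(Mul(36, Add(Mul(26, Pow(-8, -1)), Mul(19, Pow(12, -1)))), -31) = Add(Mul(36, Add(Mul(26, Rational(-1, 8)), Mul(19, Rational(1, 12)))), -31) = Add(Mul(36, Add(Rational(-13, 4), Rational(19, 12))), -31) = Add(Mul(36, Rational(-5, 3)), -31) = Add(-60, -31) = -91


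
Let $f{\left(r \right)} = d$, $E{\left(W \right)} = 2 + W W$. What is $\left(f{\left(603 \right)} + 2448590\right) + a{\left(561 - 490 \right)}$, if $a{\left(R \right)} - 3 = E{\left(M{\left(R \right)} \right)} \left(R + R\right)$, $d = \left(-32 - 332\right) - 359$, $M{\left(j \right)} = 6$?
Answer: $2453266$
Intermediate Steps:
$d = -723$ ($d = -364 - 359 = -723$)
$E{\left(W \right)} = 2 + W^{2}$
$f{\left(r \right)} = -723$
$a{\left(R \right)} = 3 + 76 R$ ($a{\left(R \right)} = 3 + \left(2 + 6^{2}\right) \left(R + R\right) = 3 + \left(2 + 36\right) 2 R = 3 + 38 \cdot 2 R = 3 + 76 R$)
$\left(f{\left(603 \right)} + 2448590\right) + a{\left(561 - 490 \right)} = \left(-723 + 2448590\right) + \left(3 + 76 \left(561 - 490\right)\right) = 2447867 + \left(3 + 76 \left(561 - 490\right)\right) = 2447867 + \left(3 + 76 \cdot 71\right) = 2447867 + \left(3 + 5396\right) = 2447867 + 5399 = 2453266$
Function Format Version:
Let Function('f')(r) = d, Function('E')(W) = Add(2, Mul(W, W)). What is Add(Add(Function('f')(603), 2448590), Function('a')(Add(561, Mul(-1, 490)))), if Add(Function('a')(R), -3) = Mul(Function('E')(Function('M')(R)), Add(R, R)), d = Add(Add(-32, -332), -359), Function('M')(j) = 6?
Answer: 2453266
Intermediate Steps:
d = -723 (d = Add(-364, -359) = -723)
Function('E')(W) = Add(2, Pow(W, 2))
Function('f')(r) = -723
Function('a')(R) = Add(3, Mul(76, R)) (Function('a')(R) = Add(3, Mul(Add(2, Pow(6, 2)), Add(R, R))) = Add(3, Mul(Add(2, 36), Mul(2, R))) = Add(3, Mul(38, Mul(2, R))) = Add(3, Mul(76, R)))
Add(Add(Function('f')(603), 2448590), Function('a')(Add(561, Mul(-1, 490)))) = Add(Add(-723, 2448590), Add(3, Mul(76, Add(561, Mul(-1, 490))))) = Add(2447867, Add(3, Mul(76, Add(561, -490)))) = Add(2447867, Add(3, Mul(76, 71))) = Add(2447867, Add(3, 5396)) = Add(2447867, 5399) = 2453266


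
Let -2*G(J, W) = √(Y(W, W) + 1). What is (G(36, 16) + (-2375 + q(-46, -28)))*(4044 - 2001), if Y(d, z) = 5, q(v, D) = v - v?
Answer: -4852125 - 2043*√6/2 ≈ -4.8546e+6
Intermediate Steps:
q(v, D) = 0
G(J, W) = -√6/2 (G(J, W) = -√(5 + 1)/2 = -√6/2)
(G(36, 16) + (-2375 + q(-46, -28)))*(4044 - 2001) = (-√6/2 + (-2375 + 0))*(4044 - 2001) = (-√6/2 - 2375)*2043 = (-2375 - √6/2)*2043 = -4852125 - 2043*√6/2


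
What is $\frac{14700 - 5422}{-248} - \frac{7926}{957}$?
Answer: $- \frac{1807449}{39556} \approx -45.693$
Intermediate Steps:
$\frac{14700 - 5422}{-248} - \frac{7926}{957} = \left(14700 - 5422\right) \left(- \frac{1}{248}\right) - \frac{2642}{319} = 9278 \left(- \frac{1}{248}\right) - \frac{2642}{319} = - \frac{4639}{124} - \frac{2642}{319} = - \frac{1807449}{39556}$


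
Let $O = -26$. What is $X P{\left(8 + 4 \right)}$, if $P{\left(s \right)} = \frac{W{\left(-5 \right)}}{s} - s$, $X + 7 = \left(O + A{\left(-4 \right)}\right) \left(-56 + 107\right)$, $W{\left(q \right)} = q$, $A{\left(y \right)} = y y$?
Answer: $\frac{77033}{12} \approx 6419.4$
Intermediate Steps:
$A{\left(y \right)} = y^{2}$
$X = -517$ ($X = -7 + \left(-26 + \left(-4\right)^{2}\right) \left(-56 + 107\right) = -7 + \left(-26 + 16\right) 51 = -7 - 510 = -517$)
$P{\left(s \right)} = - s - \frac{5}{s}$ ($P{\left(s \right)} = - \frac{5}{s} - s = - s - \frac{5}{s}$)
$X P{\left(8 + 4 \right)} = - 517 \left(- (8 + 4) - \frac{5}{8 + 4}\right) = - 517 \left(\left(-1\right) 12 - \frac{5}{12}\right) = - 517 \left(-12 - \frac{5}{12}\right) = \left(-517\right) \left(- \frac{149}{12}\right) = \frac{77033}{12}$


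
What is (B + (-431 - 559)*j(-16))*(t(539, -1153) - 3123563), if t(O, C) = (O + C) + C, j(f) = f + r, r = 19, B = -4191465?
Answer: 13108993538550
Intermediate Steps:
j(f) = 19 + f (j(f) = f + 19 = 19 + f)
t(O, C) = O + 2*C (t(O, C) = (C + O) + C = O + 2*C)
(B + (-431 - 559)*j(-16))*(t(539, -1153) - 3123563) = (-4191465 + (-431 - 559)*(19 - 16))*((539 + 2*(-1153)) - 3123563) = (-4191465 - 990*3)*((539 - 2306) - 3123563) = (-4191465 - 2970)*(-1767 - 3123563) = -4194435*(-3125330) = 13108993538550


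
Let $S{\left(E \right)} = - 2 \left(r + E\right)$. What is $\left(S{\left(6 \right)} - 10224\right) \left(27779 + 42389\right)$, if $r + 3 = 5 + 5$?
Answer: $-719222000$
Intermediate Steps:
$r = 7$ ($r = -3 + \left(5 + 5\right) = -3 + 10 = 7$)
$S{\left(E \right)} = -14 - 2 E$ ($S{\left(E \right)} = - 2 \left(7 + E\right) = -14 - 2 E$)
$\left(S{\left(6 \right)} - 10224\right) \left(27779 + 42389\right) = \left(\left(-14 - 12\right) - 10224\right) \left(27779 + 42389\right) = \left(\left(-14 - 12\right) - 10224\right) 70168 = \left(-26 - 10224\right) 70168 = \left(-10250\right) 70168 = -719222000$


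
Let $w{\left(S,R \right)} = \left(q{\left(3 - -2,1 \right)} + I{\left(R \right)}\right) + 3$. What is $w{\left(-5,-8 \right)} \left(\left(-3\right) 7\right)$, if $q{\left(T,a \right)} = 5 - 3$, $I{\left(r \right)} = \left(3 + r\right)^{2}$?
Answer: $-630$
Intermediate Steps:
$q{\left(T,a \right)} = 2$ ($q{\left(T,a \right)} = 5 - 3 = 2$)
$w{\left(S,R \right)} = 5 + \left(3 + R\right)^{2}$ ($w{\left(S,R \right)} = \left(2 + \left(3 + R\right)^{2}\right) + 3 = 5 + \left(3 + R\right)^{2}$)
$w{\left(-5,-8 \right)} \left(\left(-3\right) 7\right) = \left(5 + \left(3 - 8\right)^{2}\right) \left(\left(-3\right) 7\right) = \left(5 + \left(-5\right)^{2}\right) \left(-21\right) = \left(5 + 25\right) \left(-21\right) = 30 \left(-21\right) = -630$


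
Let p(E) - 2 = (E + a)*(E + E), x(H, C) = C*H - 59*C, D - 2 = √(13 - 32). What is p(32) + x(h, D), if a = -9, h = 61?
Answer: 1478 + 2*I*√19 ≈ 1478.0 + 8.7178*I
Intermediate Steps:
D = 2 + I*√19 (D = 2 + √(13 - 32) = 2 + √(-19) = 2 + I*√19 ≈ 2.0 + 4.3589*I)
x(H, C) = -59*C + C*H
p(E) = 2 + 2*E*(-9 + E) (p(E) = 2 + (E - 9)*(E + E) = 2 + (-9 + E)*(2*E) = 2 + 2*E*(-9 + E))
p(32) + x(h, D) = (2 - 18*32 + 2*32²) + (2 + I*√19)*(-59 + 61) = (2 - 576 + 2*1024) + (2 + I*√19)*2 = (2 - 576 + 2048) + (4 + 2*I*√19) = 1474 + (4 + 2*I*√19) = 1478 + 2*I*√19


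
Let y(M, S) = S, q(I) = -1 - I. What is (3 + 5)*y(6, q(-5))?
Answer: 32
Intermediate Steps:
(3 + 5)*y(6, q(-5)) = (3 + 5)*(-1 - 1*(-5)) = 8*(-1 + 5) = 8*4 = 32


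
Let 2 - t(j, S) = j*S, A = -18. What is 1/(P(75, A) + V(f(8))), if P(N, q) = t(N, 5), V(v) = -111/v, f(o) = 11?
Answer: -11/4214 ≈ -0.0026103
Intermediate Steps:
t(j, S) = 2 - S*j (t(j, S) = 2 - j*S = 2 - S*j)
P(N, q) = 2 - 5*N (P(N, q) = 2 - 1*5*N = 2 - 5*N)
1/(P(75, A) + V(f(8))) = 1/((2 - 5*75) - 111/11) = 1/((2 - 375) - 111*1/11) = 1/(-373 - 111/11) = 1/(-4214/11) = -11/4214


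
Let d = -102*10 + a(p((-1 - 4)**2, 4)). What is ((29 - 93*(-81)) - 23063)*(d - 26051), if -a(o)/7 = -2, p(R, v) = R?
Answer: 419410557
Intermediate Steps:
a(o) = 14 (a(o) = -7*(-2) = 14)
d = -1006 (d = -102*10 + 14 = -1020 + 14 = -1006)
((29 - 93*(-81)) - 23063)*(d - 26051) = ((29 - 93*(-81)) - 23063)*(-1006 - 26051) = ((29 + 7533) - 23063)*(-27057) = (7562 - 23063)*(-27057) = -15501*(-27057) = 419410557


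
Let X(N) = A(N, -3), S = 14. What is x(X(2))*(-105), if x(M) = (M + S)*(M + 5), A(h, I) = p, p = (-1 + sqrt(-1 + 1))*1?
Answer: -5460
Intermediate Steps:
p = -1 (p = (-1 + sqrt(0))*1 = (-1 + 0)*1 = -1*1 = -1)
A(h, I) = -1
X(N) = -1
x(M) = (5 + M)*(14 + M) (x(M) = (M + 14)*(M + 5) = (14 + M)*(5 + M) = (5 + M)*(14 + M))
x(X(2))*(-105) = (70 + (-1)**2 + 19*(-1))*(-105) = (70 + 1 - 19)*(-105) = 52*(-105) = -5460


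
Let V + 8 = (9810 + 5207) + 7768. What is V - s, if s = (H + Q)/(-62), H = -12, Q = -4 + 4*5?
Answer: 706089/31 ≈ 22777.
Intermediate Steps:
Q = 16 (Q = -4 + 20 = 16)
V = 22777 (V = -8 + ((9810 + 5207) + 7768) = -8 + (15017 + 7768) = -8 + 22785 = 22777)
s = -2/31 (s = (-12 + 16)/(-62) = 4*(-1/62) = -2/31 ≈ -0.064516)
V - s = 22777 - 1*(-2/31) = 22777 + 2/31 = 706089/31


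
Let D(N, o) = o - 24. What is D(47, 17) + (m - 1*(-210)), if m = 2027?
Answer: 2230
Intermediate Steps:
D(N, o) = -24 + o
D(47, 17) + (m - 1*(-210)) = (-24 + 17) + (2027 - 1*(-210)) = -7 + (2027 + 210) = -7 + 2237 = 2230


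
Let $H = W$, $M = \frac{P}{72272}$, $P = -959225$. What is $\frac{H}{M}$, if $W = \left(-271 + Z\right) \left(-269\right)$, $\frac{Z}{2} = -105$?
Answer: $- \frac{252735184}{25925} \approx -9748.7$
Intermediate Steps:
$Z = -210$ ($Z = 2 \left(-105\right) = -210$)
$W = 129389$ ($W = \left(-271 - 210\right) \left(-269\right) = \left(-481\right) \left(-269\right) = 129389$)
$M = - \frac{959225}{72272} \approx -13.272$
$H = 129389$
$\frac{H}{M} = \frac{129389}{- \frac{959225}{72272}} = 129389 \left(- \frac{72272}{959225}\right) = - \frac{252735184}{25925}$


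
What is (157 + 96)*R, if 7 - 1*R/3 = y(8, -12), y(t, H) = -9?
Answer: 12144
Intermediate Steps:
R = 48 (R = 21 - 3*(-9) = 21 + 27 = 48)
(157 + 96)*R = (157 + 96)*48 = 253*48 = 12144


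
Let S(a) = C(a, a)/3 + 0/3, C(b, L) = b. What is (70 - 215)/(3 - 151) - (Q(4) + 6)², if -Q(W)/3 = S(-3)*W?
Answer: -47807/148 ≈ -323.02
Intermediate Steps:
S(a) = a/3 (S(a) = a/3 + 0/3 = a*(⅓) + 0*(⅓) = a/3 + 0 = a/3)
Q(W) = 3*W (Q(W) = -3*(⅓)*(-3)*W = -(-3)*W = 3*W)
(70 - 215)/(3 - 151) - (Q(4) + 6)² = (70 - 215)/(3 - 151) - (3*4 + 6)² = -145/(-148) - (12 + 6)² = -145*(-1/148) - 1*18² = 145/148 - 1*324 = 145/148 - 324 = -47807/148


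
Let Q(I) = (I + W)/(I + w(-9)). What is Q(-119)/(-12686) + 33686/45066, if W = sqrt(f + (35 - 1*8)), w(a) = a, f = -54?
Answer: 27347116717/36589265664 + 3*I*sqrt(3)/1623808 ≈ 0.74741 + 3.2e-6*I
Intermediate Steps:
W = 3*I*sqrt(3) (W = sqrt(-54 + (35 - 1*8)) = sqrt(-54 + (35 - 8)) = sqrt(-54 + 27) = sqrt(-27) = 3*I*sqrt(3) ≈ 5.1962*I)
Q(I) = (I + 3*I*sqrt(3))/(-9 + I) (Q(I) = (I + 3*I*sqrt(3))/(I - 9) = (I + 3*I*sqrt(3))/(-9 + I))
Q(-119)/(-12686) + 33686/45066 = ((-119 + 3*I*sqrt(3))/(-9 - 119))/(-12686) + 33686/45066 = ((-119 + 3*I*sqrt(3))/(-128))*(-1/12686) + 33686*(1/45066) = -(-119 + 3*I*sqrt(3))/128*(-1/12686) + 16843/22533 = (119/128 - 3*I*sqrt(3)/128)*(-1/12686) + 16843/22533 = (-119/1623808 + 3*I*sqrt(3)/1623808) + 16843/22533 = 27347116717/36589265664 + 3*I*sqrt(3)/1623808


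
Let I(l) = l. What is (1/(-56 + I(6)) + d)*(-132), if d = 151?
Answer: -498234/25 ≈ -19929.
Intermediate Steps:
(1/(-56 + I(6)) + d)*(-132) = (1/(-56 + 6) + 151)*(-132) = (1/(-50) + 151)*(-132) = (-1/50 + 151)*(-132) = (7549/50)*(-132) = -498234/25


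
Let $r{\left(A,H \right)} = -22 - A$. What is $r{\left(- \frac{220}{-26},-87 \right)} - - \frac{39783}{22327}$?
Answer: $- \frac{8324313}{290251} \approx -28.68$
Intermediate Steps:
$r{\left(- \frac{220}{-26},-87 \right)} - - \frac{39783}{22327} = \left(-22 - - \frac{220}{-26}\right) - - \frac{39783}{22327} = \left(-22 - \left(-220\right) \left(- \frac{1}{26}\right)\right) - \left(-39783\right) \frac{1}{22327} = \left(-22 - \frac{110}{13}\right) - - \frac{39783}{22327} = \left(-22 - \frac{110}{13}\right) + \frac{39783}{22327} = - \frac{396}{13} + \frac{39783}{22327} = - \frac{8324313}{290251}$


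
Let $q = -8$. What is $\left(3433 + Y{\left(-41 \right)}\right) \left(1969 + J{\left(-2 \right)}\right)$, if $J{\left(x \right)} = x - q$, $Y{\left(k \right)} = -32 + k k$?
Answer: $10036950$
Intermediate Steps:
$Y{\left(k \right)} = -32 + k^{2}$
$J{\left(x \right)} = 8 + x$ ($J{\left(x \right)} = x - -8 = x + 8 = 8 + x$)
$\left(3433 + Y{\left(-41 \right)}\right) \left(1969 + J{\left(-2 \right)}\right) = \left(3433 - \left(32 - \left(-41\right)^{2}\right)\right) \left(1969 + \left(8 - 2\right)\right) = \left(3433 + \left(-32 + 1681\right)\right) \left(1969 + 6\right) = \left(3433 + 1649\right) 1975 = 5082 \cdot 1975 = 10036950$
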